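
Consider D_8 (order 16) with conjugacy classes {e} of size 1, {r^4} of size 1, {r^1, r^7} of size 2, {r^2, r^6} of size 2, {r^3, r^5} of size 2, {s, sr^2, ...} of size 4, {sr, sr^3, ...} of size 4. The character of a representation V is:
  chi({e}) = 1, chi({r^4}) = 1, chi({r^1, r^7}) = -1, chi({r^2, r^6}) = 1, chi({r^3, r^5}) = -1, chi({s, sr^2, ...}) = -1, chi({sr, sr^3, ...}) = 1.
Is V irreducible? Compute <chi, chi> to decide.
Irreducible: <chi, chi> = 1.

Argument: <chi, chi> = (1/|G|) sum_C |C| * |chi(C)|^2 = (1/16)[1*|1|^2 + 1*|1|^2 + 2*|-1|^2 + 2*|1|^2 + 2*|-1|^2 + 4*|-1|^2 + 4*|1|^2]
  = (1/16)[(1) + (1) + (2) + (2) + (2) + (4) + (4)] = 16/16 = 1.
A character is irreducible iff <chi, chi> = 1, so this representation is irreducible.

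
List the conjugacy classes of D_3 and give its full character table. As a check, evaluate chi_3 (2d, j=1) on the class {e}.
Conjugacy classes: {e} of size 1, {r^1, r^2} of size 2, {s, sr, ..., sr^2} of size 3.
Character table:
  irrep \ class              {e} (size 1)  {r^1, r^2} (size 2)  {s, sr, ..., sr^2} (size 3)
  chi_1 (triv)               1             1                    1                          
  chi_2 (sign: r->1, s->-1)  1             1                    -1                         
  chi_3 (2d, j=1)            2             -1                   0                          

Spot check: chi_3 (2d, j=1) on {e} = 2.

Details: D_3 has order 2*3 = 6 with 3 conjugacy classes, hence 3 irreducibles. Sum of squared dims 1 + 1 + 4 = 6 = |G|. Linear characters come from the abelianisation; the 2-dimensional irreps have character r^k -> 2*cos(2*pi*j*k/3), reflections -> 0.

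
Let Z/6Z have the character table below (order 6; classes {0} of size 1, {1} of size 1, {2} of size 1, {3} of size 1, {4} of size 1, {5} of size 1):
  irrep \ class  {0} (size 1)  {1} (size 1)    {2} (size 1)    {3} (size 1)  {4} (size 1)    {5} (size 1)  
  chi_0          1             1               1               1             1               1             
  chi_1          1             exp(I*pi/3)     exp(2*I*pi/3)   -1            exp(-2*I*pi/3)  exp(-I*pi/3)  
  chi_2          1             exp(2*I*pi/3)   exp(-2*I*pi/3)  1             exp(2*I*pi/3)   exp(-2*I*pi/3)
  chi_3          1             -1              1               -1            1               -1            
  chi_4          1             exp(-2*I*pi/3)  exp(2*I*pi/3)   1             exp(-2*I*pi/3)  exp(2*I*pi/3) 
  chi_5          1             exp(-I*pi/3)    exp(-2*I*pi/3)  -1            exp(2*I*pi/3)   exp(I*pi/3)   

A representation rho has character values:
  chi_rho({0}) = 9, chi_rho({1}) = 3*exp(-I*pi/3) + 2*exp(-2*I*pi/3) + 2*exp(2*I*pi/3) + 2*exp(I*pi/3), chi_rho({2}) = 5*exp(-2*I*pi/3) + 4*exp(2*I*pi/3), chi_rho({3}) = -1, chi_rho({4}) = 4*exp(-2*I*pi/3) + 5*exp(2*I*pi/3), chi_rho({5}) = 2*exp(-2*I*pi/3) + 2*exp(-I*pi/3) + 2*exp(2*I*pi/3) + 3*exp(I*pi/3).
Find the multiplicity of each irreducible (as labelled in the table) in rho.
Multiplicities: chi_0: 0, chi_1: 2, chi_2: 2, chi_3: 0, chi_4: 2, chi_5: 3.

Working: Use <chi_rho, chi> = (1/|G|) sum_C |C| * chi_rho(C) * conj(chi(C)) with |G| = 6 for each irreducible chi in the table:
  <chi_rho, chi_0> = (1/6)[1*(9)*conj(1) + 1*(3*exp(-I*pi/3) + 2*exp(-2*I*pi/3) + 2*exp(2*I*pi/3) + 2*exp(I*pi/3))*conj(1) + 1*(5*exp(-2*I*pi/3) + 4*exp(2*I*pi/3))*conj(1) + 1*(-1)*conj(1) + 1*(4*exp(-2*I*pi/3) + 5*exp(2*I*pi/3))*conj(1) + 1*(2*exp(-2*I*pi/3) + 2*exp(-I*pi/3) + 2*exp(2*I*pi/3) + 3*exp(I*pi/3))*conj(1)]
      = (1/6)[(9) + (3*exp(-I*pi/3) + 2*exp(-2*I*pi/3) + 2*exp(2*I*pi/3) + 2*exp(I*pi/3)) + (5*exp(-2*I*pi/3) + 4*exp(2*I*pi/3)) + (-1) + (4*exp(-2*I*pi/3) + 5*exp(2*I*pi/3)) + (2*exp(-2*I*pi/3) + 2*exp(-I*pi/3) + 2*exp(2*I*pi/3) + 3*exp(I*pi/3))] = 0/6 = 0
  <chi_rho, chi_1> = (1/6)[1*(9)*conj(1) + 1*(3*exp(-I*pi/3) + 2*exp(-2*I*pi/3) + 2*exp(2*I*pi/3) + 2*exp(I*pi/3))*conj(exp(I*pi/3)) + 1*(5*exp(-2*I*pi/3) + 4*exp(2*I*pi/3))*conj(exp(2*I*pi/3)) + 1*(-1)*conj(-1) + 1*(4*exp(-2*I*pi/3) + 5*exp(2*I*pi/3))*conj(exp(-2*I*pi/3)) + 1*(2*exp(-2*I*pi/3) + 2*exp(-I*pi/3) + 2*exp(2*I*pi/3) + 3*exp(I*pi/3))*conj(exp(-I*pi/3))]
      = (1/6)[(9) + (3*exp(-2*I*pi/3) + 2*exp(I*pi/3)) + (4 + 5*exp(2*I*pi/3)) + (1) + (4 + 5*exp(-2*I*pi/3)) + (2*exp(-I*pi/3) + 3*exp(2*I*pi/3))] = 12/6 = 2
  <chi_rho, chi_2> = (1/6)[1*(9)*conj(1) + 1*(3*exp(-I*pi/3) + 2*exp(-2*I*pi/3) + 2*exp(2*I*pi/3) + 2*exp(I*pi/3))*conj(exp(2*I*pi/3)) + 1*(5*exp(-2*I*pi/3) + 4*exp(2*I*pi/3))*conj(exp(-2*I*pi/3)) + 1*(-1)*conj(1) + 1*(4*exp(-2*I*pi/3) + 5*exp(2*I*pi/3))*conj(exp(2*I*pi/3)) + 1*(2*exp(-2*I*pi/3) + 2*exp(-I*pi/3) + 2*exp(2*I*pi/3) + 3*exp(I*pi/3))*conj(exp(-2*I*pi/3))]
      = (1/6)[(9) + (-1) + (5 + 4*exp(-2*I*pi/3)) + (-1) + (5 + 4*exp(2*I*pi/3)) + (-1)] = 12/6 = 2
  <chi_rho, chi_3> = (1/6)[1*(9)*conj(1) + 1*(3*exp(-I*pi/3) + 2*exp(-2*I*pi/3) + 2*exp(2*I*pi/3) + 2*exp(I*pi/3))*conj(-1) + 1*(5*exp(-2*I*pi/3) + 4*exp(2*I*pi/3))*conj(1) + 1*(-1)*conj(-1) + 1*(4*exp(-2*I*pi/3) + 5*exp(2*I*pi/3))*conj(1) + 1*(2*exp(-2*I*pi/3) + 2*exp(-I*pi/3) + 2*exp(2*I*pi/3) + 3*exp(I*pi/3))*conj(-1)]
      = (1/6)[(9) + (-2*exp(I*pi/3) - 2*exp(2*I*pi/3) - 2*exp(-2*I*pi/3) - 3*exp(-I*pi/3)) + (5*exp(-2*I*pi/3) + 4*exp(2*I*pi/3)) + (1) + (4*exp(-2*I*pi/3) + 5*exp(2*I*pi/3)) + (-3*exp(I*pi/3) - 2*exp(2*I*pi/3) - 2*exp(-I*pi/3) - 2*exp(-2*I*pi/3))] = 0/6 = 0
  <chi_rho, chi_4> = (1/6)[1*(9)*conj(1) + 1*(3*exp(-I*pi/3) + 2*exp(-2*I*pi/3) + 2*exp(2*I*pi/3) + 2*exp(I*pi/3))*conj(exp(-2*I*pi/3)) + 1*(5*exp(-2*I*pi/3) + 4*exp(2*I*pi/3))*conj(exp(2*I*pi/3)) + 1*(-1)*conj(1) + 1*(4*exp(-2*I*pi/3) + 5*exp(2*I*pi/3))*conj(exp(-2*I*pi/3)) + 1*(2*exp(-2*I*pi/3) + 2*exp(-I*pi/3) + 2*exp(2*I*pi/3) + 3*exp(I*pi/3))*conj(exp(2*I*pi/3))]
      = (1/6)[(9) + (2*exp(-2*I*pi/3) + 3*exp(I*pi/3)) + (4 + 5*exp(2*I*pi/3)) + (-1) + (4 + 5*exp(-2*I*pi/3)) + (3*exp(-I*pi/3) + 2*exp(2*I*pi/3))] = 12/6 = 2
  <chi_rho, chi_5> = (1/6)[1*(9)*conj(1) + 1*(3*exp(-I*pi/3) + 2*exp(-2*I*pi/3) + 2*exp(2*I*pi/3) + 2*exp(I*pi/3))*conj(exp(-I*pi/3)) + 1*(5*exp(-2*I*pi/3) + 4*exp(2*I*pi/3))*conj(exp(-2*I*pi/3)) + 1*(-1)*conj(-1) + 1*(4*exp(-2*I*pi/3) + 5*exp(2*I*pi/3))*conj(exp(2*I*pi/3)) + 1*(2*exp(-2*I*pi/3) + 2*exp(-I*pi/3) + 2*exp(2*I*pi/3) + 3*exp(I*pi/3))*conj(exp(I*pi/3))]
      = (1/6)[(9) + (1) + (5 + 4*exp(-2*I*pi/3)) + (1) + (5 + 4*exp(2*I*pi/3)) + (1)] = 18/6 = 3
(Exp terms are combined using exp(i*s)*conj(exp(i*t)) = exp(i*(s-t)), and sums of them are collapsed using the identity that for every m > 1 the m distinct m-th roots of unity sum to 0, e.g. 1 + exp(2*I*pi/3) + exp(-2*I*pi/3) = 0.)
Dimension check: dim(rho) = sum (mult * dim) = 0*1 + 2*1 + 2*1 + 0*1 + 2*1 + 3*1 = 9 = chi_rho(e) = 9.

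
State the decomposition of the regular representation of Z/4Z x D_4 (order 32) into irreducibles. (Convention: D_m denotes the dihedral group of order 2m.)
Each irreducible V_i of dimension d_i appears with multiplicity d_i, i.e. rho_reg = (direct sum over all irreducibles V_i) d_i V_i. The irreducible dimensions for Z/4Z x D_4 are 1, 1, 1, 1, 1, 1, 1, 1, 1, 1, 1, 1, 1, 1, 1, 1, 2, 2, 2, 2: 16 irreducibles of dimension 1, each with multiplicity 1; 4 irreducibles of dimension 2, each with multiplicity 2. Total dimension 16*1*1 + 4*2*2 = 32 = |G|.

Justification: General theorem: in the regular representation of a finite group G, each irreducible appears with multiplicity equal to its dimension. Check: dim(rho_reg) = sum d_i^2 = 1 + 1 + 1 + 1 + 1 + 1 + 1 + 1 + 1 + 1 + 1 + 1 + 1 + 1 + 1 + 1 + 4 + 4 + 4 + 4 = 32 = |G|.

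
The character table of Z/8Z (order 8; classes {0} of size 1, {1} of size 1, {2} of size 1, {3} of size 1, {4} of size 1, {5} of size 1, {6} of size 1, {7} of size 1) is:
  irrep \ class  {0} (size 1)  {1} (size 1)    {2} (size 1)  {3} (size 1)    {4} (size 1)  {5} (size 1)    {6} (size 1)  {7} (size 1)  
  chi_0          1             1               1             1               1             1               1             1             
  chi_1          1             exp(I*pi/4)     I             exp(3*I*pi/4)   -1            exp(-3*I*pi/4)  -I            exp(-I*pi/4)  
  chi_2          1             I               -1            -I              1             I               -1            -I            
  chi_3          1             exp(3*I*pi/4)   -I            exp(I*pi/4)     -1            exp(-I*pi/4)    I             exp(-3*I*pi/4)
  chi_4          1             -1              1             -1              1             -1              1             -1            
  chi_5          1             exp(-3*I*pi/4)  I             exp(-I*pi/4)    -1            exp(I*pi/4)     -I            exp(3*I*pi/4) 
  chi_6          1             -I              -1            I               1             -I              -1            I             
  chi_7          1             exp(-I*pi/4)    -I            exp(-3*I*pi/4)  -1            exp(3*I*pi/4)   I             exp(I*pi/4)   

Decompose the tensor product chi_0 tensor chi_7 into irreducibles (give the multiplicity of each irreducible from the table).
chi_0 tensor chi_7 = chi_7 (all other irreducibles have multiplicity 0).

The character of a tensor product is the pointwise product (chi_0 * chi_7)(C) = chi_0(C) * chi_7(C):
  {0}: (1)*(1), {1}: (1)*(exp(-I*pi/4)), {2}: (1)*(-I), {3}: (1)*(exp(-3*I*pi/4)), {4}: (1)*(-1), {5}: (1)*(exp(3*I*pi/4)), {6}: (1)*(I), {7}: (1)*(exp(I*pi/4))
so (chi_0 * chi_7) takes values
  {0} -> 1, {1} -> exp(-I*pi/4), {2} -> -I, {3} -> exp(-3*I*pi/4), {4} -> -1, {5} -> exp(3*I*pi/4), {6} -> I, {7} -> exp(I*pi/4).
Now take the inner product of this character with each irreducible chi from the table, <chi_0*chi_7, chi> = (1/8) sum_C |C| (chi_0*chi_7)(C) conj(chi(C)):
  <chi_0*chi_7, chi_0> = (1/8)[1*(1)*conj(1) + 1*(exp(-I*pi/4))*conj(1) + 1*(-I)*conj(1) + 1*(exp(-3*I*pi/4))*conj(1) + 1*(-1)*conj(1) + 1*(exp(3*I*pi/4))*conj(1) + 1*(I)*conj(1) + 1*(exp(I*pi/4))*conj(1)]
      = (1/8)[(1) + (exp(-I*pi/4)) + (-I) + (exp(-3*I*pi/4)) + (-1) + (exp(3*I*pi/4)) + (I) + (exp(I*pi/4))] = 0/8 = 0
  <chi_0*chi_7, chi_1> = (1/8)[1*(1)*conj(1) + 1*(exp(-I*pi/4))*conj(exp(I*pi/4)) + 1*(-I)*conj(I) + 1*(exp(-3*I*pi/4))*conj(exp(3*I*pi/4)) + 1*(-1)*conj(-1) + 1*(exp(3*I*pi/4))*conj(exp(-3*I*pi/4)) + 1*(I)*conj(-I) + 1*(exp(I*pi/4))*conj(exp(-I*pi/4))]
      = (1/8)[(1) + (-I) + (-1) + (I) + (1) + (-I) + (-1) + (I)] = 0/8 = 0
  <chi_0*chi_7, chi_2> = (1/8)[1*(1)*conj(1) + 1*(exp(-I*pi/4))*conj(I) + 1*(-I)*conj(-1) + 1*(exp(-3*I*pi/4))*conj(-I) + 1*(-1)*conj(1) + 1*(exp(3*I*pi/4))*conj(I) + 1*(I)*conj(-1) + 1*(exp(I*pi/4))*conj(-I)]
      = (1/8)[(1) + (-exp(I*pi/4)) + (I) + (exp(-I*pi/4)) + (-1) + (-exp(-3*I*pi/4)) + (-I) + (exp(3*I*pi/4))] = 0/8 = 0
  <chi_0*chi_7, chi_3> = (1/8)[1*(1)*conj(1) + 1*(exp(-I*pi/4))*conj(exp(3*I*pi/4)) + 1*(-I)*conj(-I) + 1*(exp(-3*I*pi/4))*conj(exp(I*pi/4)) + 1*(-1)*conj(-1) + 1*(exp(3*I*pi/4))*conj(exp(-I*pi/4)) + 1*(I)*conj(I) + 1*(exp(I*pi/4))*conj(exp(-3*I*pi/4))]
      = (1/8)[(1) + (-1) + (1) + (-1) + (1) + (-1) + (1) + (-1)] = 0/8 = 0
  <chi_0*chi_7, chi_4> = (1/8)[1*(1)*conj(1) + 1*(exp(-I*pi/4))*conj(-1) + 1*(-I)*conj(1) + 1*(exp(-3*I*pi/4))*conj(-1) + 1*(-1)*conj(1) + 1*(exp(3*I*pi/4))*conj(-1) + 1*(I)*conj(1) + 1*(exp(I*pi/4))*conj(-1)]
      = (1/8)[(1) + (-exp(-I*pi/4)) + (-I) + (-exp(-3*I*pi/4)) + (-1) + (-exp(3*I*pi/4)) + (I) + (-exp(I*pi/4))] = 0/8 = 0
  <chi_0*chi_7, chi_5> = (1/8)[1*(1)*conj(1) + 1*(exp(-I*pi/4))*conj(exp(-3*I*pi/4)) + 1*(-I)*conj(I) + 1*(exp(-3*I*pi/4))*conj(exp(-I*pi/4)) + 1*(-1)*conj(-1) + 1*(exp(3*I*pi/4))*conj(exp(I*pi/4)) + 1*(I)*conj(-I) + 1*(exp(I*pi/4))*conj(exp(3*I*pi/4))]
      = (1/8)[(1) + (I) + (-1) + (-I) + (1) + (I) + (-1) + (-I)] = 0/8 = 0
  <chi_0*chi_7, chi_6> = (1/8)[1*(1)*conj(1) + 1*(exp(-I*pi/4))*conj(-I) + 1*(-I)*conj(-1) + 1*(exp(-3*I*pi/4))*conj(I) + 1*(-1)*conj(1) + 1*(exp(3*I*pi/4))*conj(-I) + 1*(I)*conj(-1) + 1*(exp(I*pi/4))*conj(I)]
      = (1/8)[(1) + (exp(I*pi/4)) + (I) + (-exp(-I*pi/4)) + (-1) + (exp(-3*I*pi/4)) + (-I) + (-exp(3*I*pi/4))] = 0/8 = 0
  <chi_0*chi_7, chi_7> = (1/8)[1*(1)*conj(1) + 1*(exp(-I*pi/4))*conj(exp(-I*pi/4)) + 1*(-I)*conj(-I) + 1*(exp(-3*I*pi/4))*conj(exp(-3*I*pi/4)) + 1*(-1)*conj(-1) + 1*(exp(3*I*pi/4))*conj(exp(3*I*pi/4)) + 1*(I)*conj(I) + 1*(exp(I*pi/4))*conj(exp(I*pi/4))]
      = (1/8)[(1) + (1) + (1) + (1) + (1) + (1) + (1) + (1)] = 8/8 = 1
(Exp terms are combined using exp(i*s)*conj(exp(i*t)) = exp(i*(s-t)), and sums of them are collapsed using the identity that for every m > 1 the m distinct m-th roots of unity sum to 0, e.g. 1 + exp(2*I*pi/3) + exp(-2*I*pi/3) = 0.)
Hence the multiplicities are chi_7: 1. Dimension check: dim(chi_0)*dim(chi_7) = 1*1 = 1 and sum (mult * dim) = 1*1 = 1.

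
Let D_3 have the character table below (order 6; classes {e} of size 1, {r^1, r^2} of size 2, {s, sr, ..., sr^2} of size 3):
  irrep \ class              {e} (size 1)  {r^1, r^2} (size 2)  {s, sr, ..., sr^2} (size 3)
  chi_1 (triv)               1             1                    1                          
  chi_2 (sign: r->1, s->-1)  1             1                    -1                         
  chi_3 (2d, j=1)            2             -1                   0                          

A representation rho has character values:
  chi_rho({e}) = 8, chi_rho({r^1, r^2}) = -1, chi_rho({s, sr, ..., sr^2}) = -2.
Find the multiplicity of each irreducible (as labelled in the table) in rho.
Multiplicities: chi_1: 0, chi_2: 2, chi_3: 3.

Solution. Use <chi_rho, chi> = (1/|G|) sum_C |C| * chi_rho(C) * conj(chi(C)) with |G| = 6 for each irreducible chi in the table:
  <chi_rho, chi_1> = (1/6)[1*(8)*conj(1) + 2*(-1)*conj(1) + 3*(-2)*conj(1)]
      = (1/6)[(8) + (-2) + (-6)] = 0/6 = 0
  <chi_rho, chi_2> = (1/6)[1*(8)*conj(1) + 2*(-1)*conj(1) + 3*(-2)*conj(-1)]
      = (1/6)[(8) + (-2) + (6)] = 12/6 = 2
  <chi_rho, chi_3> = (1/6)[1*(8)*conj(2) + 2*(-1)*conj(-1) + 3*(-2)*conj(0)]
      = (1/6)[(16) + (2) + (0)] = 18/6 = 3
Dimension check: dim(rho) = sum (mult * dim) = 0*1 + 2*1 + 3*2 = 8 = chi_rho(e) = 8.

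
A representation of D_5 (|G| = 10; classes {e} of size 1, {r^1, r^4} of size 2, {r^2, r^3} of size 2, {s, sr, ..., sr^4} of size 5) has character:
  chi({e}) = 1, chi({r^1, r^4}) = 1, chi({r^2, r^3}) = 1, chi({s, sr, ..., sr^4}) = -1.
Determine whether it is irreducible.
Irreducible: <chi, chi> = 1.

Derivation: <chi, chi> = (1/|G|) sum_C |C| * |chi(C)|^2 = (1/10)[1*|1|^2 + 2*|1|^2 + 2*|1|^2 + 5*|-1|^2]
  = (1/10)[(1) + (2) + (2) + (5)] = 10/10 = 1.
A character is irreducible iff <chi, chi> = 1, so this representation is irreducible.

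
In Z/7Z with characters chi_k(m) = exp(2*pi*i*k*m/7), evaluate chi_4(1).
chi_4(1) = zeta_7^4 = exp(-6*I*pi/7)

Details: chi_4(1) = zeta_7^(4*1) = zeta_7^4. Since zeta_7^7 = 1, this equals zeta_7^4 = exp(2*pi*i*4/7) = exp(-6*I*pi/7).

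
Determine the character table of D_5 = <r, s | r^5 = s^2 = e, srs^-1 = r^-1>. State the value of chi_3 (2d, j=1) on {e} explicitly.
Conjugacy classes: {e} of size 1, {r^1, r^4} of size 2, {r^2, r^3} of size 2, {s, sr, ..., sr^4} of size 5.
Character table:
  irrep \ class              {e} (size 1)  {r^1, r^4} (size 2)  {r^2, r^3} (size 2)  {s, sr, ..., sr^4} (size 5)
  chi_1 (triv)               1             1                    1                    1                          
  chi_2 (sign: r->1, s->-1)  1             1                    1                    -1                         
  chi_3 (2d, j=1)            2             -1/2 + sqrt(5)/2     -sqrt(5)/2 - 1/2     0                          
  chi_4 (2d, j=2)            2             -sqrt(5)/2 - 1/2     -1/2 + sqrt(5)/2     0                          

Spot check: chi_3 (2d, j=1) on {e} = 2.

Argument: D_5 has order 2*5 = 10 with 4 conjugacy classes, hence 4 irreducibles. Sum of squared dims 1 + 1 + 4 + 4 = 10 = |G|. Linear characters come from the abelianisation; the 2-dimensional irreps have character r^k -> 2*cos(2*pi*j*k/5), reflections -> 0.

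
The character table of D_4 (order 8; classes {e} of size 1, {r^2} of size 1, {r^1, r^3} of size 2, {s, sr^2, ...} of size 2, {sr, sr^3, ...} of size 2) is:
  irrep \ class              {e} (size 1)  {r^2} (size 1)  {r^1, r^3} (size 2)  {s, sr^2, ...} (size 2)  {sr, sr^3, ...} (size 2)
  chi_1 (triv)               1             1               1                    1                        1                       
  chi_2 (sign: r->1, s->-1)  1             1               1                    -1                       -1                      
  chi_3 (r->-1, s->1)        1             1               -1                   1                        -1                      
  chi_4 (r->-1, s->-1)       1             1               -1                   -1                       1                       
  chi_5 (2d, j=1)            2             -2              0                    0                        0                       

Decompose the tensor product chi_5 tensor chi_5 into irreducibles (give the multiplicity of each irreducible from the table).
chi_5 tensor chi_5 = chi_1 + chi_2 + chi_3 + chi_4 (all other irreducibles have multiplicity 0).

Proof sketch: The character of a tensor product is the pointwise product (chi_5 * chi_5)(C) = chi_5(C) * chi_5(C):
  {e}: (2)*(2), {r^2}: (-2)*(-2), {r^1, r^3}: (0)*(0), {s, sr^2, ...}: (0)*(0), {sr, sr^3, ...}: (0)*(0)
so (chi_5 * chi_5) takes values
  {e} -> 4, {r^2} -> 4, {r^1, r^3} -> 0, {s, sr^2, ...} -> 0, {sr, sr^3, ...} -> 0.
Now take the inner product of this character with each irreducible chi from the table, <chi_5*chi_5, chi> = (1/8) sum_C |C| (chi_5*chi_5)(C) conj(chi(C)):
  <chi_5*chi_5, chi_1> = (1/8)[1*(4)*conj(1) + 1*(4)*conj(1) + 2*(0)*conj(1) + 2*(0)*conj(1) + 2*(0)*conj(1)]
      = (1/8)[(4) + (4) + (0) + (0) + (0)] = 8/8 = 1
  <chi_5*chi_5, chi_2> = (1/8)[1*(4)*conj(1) + 1*(4)*conj(1) + 2*(0)*conj(1) + 2*(0)*conj(-1) + 2*(0)*conj(-1)]
      = (1/8)[(4) + (4) + (0) + (0) + (0)] = 8/8 = 1
  <chi_5*chi_5, chi_3> = (1/8)[1*(4)*conj(1) + 1*(4)*conj(1) + 2*(0)*conj(-1) + 2*(0)*conj(1) + 2*(0)*conj(-1)]
      = (1/8)[(4) + (4) + (0) + (0) + (0)] = 8/8 = 1
  <chi_5*chi_5, chi_4> = (1/8)[1*(4)*conj(1) + 1*(4)*conj(1) + 2*(0)*conj(-1) + 2*(0)*conj(-1) + 2*(0)*conj(1)]
      = (1/8)[(4) + (4) + (0) + (0) + (0)] = 8/8 = 1
  <chi_5*chi_5, chi_5> = (1/8)[1*(4)*conj(2) + 1*(4)*conj(-2) + 2*(0)*conj(0) + 2*(0)*conj(0) + 2*(0)*conj(0)]
      = (1/8)[(8) + (-8) + (0) + (0) + (0)] = 0/8 = 0
Hence the multiplicities are chi_1: 1, chi_2: 1, chi_3: 1, chi_4: 1. Dimension check: dim(chi_5)*dim(chi_5) = 2*2 = 4 and sum (mult * dim) = 1*1 + 1*1 + 1*1 + 1*1 = 4.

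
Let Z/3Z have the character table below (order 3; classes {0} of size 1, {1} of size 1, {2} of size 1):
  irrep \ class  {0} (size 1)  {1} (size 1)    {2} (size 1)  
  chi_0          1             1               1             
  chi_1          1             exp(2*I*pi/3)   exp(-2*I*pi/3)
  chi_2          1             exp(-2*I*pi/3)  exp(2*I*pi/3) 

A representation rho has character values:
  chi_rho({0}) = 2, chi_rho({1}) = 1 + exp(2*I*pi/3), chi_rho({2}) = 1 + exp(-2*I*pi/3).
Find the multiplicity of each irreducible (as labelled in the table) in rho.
Multiplicities: chi_0: 1, chi_1: 1, chi_2: 0.

Why: Use <chi_rho, chi> = (1/|G|) sum_C |C| * chi_rho(C) * conj(chi(C)) with |G| = 3 for each irreducible chi in the table:
  <chi_rho, chi_0> = (1/3)[1*(2)*conj(1) + 1*(1 + exp(2*I*pi/3))*conj(1) + 1*(1 + exp(-2*I*pi/3))*conj(1)]
      = (1/3)[(2) + (1 + exp(2*I*pi/3)) + (1 + exp(-2*I*pi/3))] = 3/3 = 1
  <chi_rho, chi_1> = (1/3)[1*(2)*conj(1) + 1*(1 + exp(2*I*pi/3))*conj(exp(2*I*pi/3)) + 1*(1 + exp(-2*I*pi/3))*conj(exp(-2*I*pi/3))]
      = (1/3)[(2) + (1 + exp(-2*I*pi/3)) + (1 + exp(2*I*pi/3))] = 3/3 = 1
  <chi_rho, chi_2> = (1/3)[1*(2)*conj(1) + 1*(1 + exp(2*I*pi/3))*conj(exp(-2*I*pi/3)) + 1*(1 + exp(-2*I*pi/3))*conj(exp(2*I*pi/3))]
      = (1/3)[(2) + (-1) + (-1)] = 0/3 = 0
(Exp terms are combined using exp(i*s)*conj(exp(i*t)) = exp(i*(s-t)), and sums of them are collapsed using the identity that for every m > 1 the m distinct m-th roots of unity sum to 0, e.g. 1 + exp(2*I*pi/3) + exp(-2*I*pi/3) = 0.)
Dimension check: dim(rho) = sum (mult * dim) = 1*1 + 1*1 + 0*1 = 2 = chi_rho(e) = 2.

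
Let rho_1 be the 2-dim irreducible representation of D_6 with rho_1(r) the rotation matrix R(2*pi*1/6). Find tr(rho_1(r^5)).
chi_{rho_1}(r^5) = 2*cos(2*pi*1*5/6) = 1

Reasoning: rho_1(r^5) is rotation by angle 2*pi*1*5/6, whose trace is 2*cos(2*pi*1*5/6) = 1.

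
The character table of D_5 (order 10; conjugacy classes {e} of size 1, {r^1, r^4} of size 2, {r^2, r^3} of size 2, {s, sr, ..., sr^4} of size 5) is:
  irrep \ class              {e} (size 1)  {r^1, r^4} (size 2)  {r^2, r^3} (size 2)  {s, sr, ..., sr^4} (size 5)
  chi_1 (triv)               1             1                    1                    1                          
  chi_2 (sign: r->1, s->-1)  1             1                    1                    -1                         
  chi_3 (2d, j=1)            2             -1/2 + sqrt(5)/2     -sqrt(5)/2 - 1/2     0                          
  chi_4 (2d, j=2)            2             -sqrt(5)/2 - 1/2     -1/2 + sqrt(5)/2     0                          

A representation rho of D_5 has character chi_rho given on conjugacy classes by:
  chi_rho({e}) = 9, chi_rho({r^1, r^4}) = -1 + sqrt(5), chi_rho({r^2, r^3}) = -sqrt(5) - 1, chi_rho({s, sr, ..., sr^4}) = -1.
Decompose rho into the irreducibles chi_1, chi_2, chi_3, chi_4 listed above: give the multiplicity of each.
Multiplicities: chi_1: 0, chi_2: 1, chi_3: 3, chi_4: 1.

Explanation: Use <chi_rho, chi> = (1/|G|) sum_C |C| * chi_rho(C) * conj(chi(C)) with |G| = 10 for each irreducible chi in the table:
  <chi_rho, chi_1> = (1/10)[1*(9)*conj(1) + 2*(-1 + sqrt(5))*conj(1) + 2*(-sqrt(5) - 1)*conj(1) + 5*(-1)*conj(1)]
      = (1/10)[(9) + (-2 + 2*sqrt(5)) + (-2*sqrt(5) - 2) + (-5)] = 0/10 = 0
  <chi_rho, chi_2> = (1/10)[1*(9)*conj(1) + 2*(-1 + sqrt(5))*conj(1) + 2*(-sqrt(5) - 1)*conj(1) + 5*(-1)*conj(-1)]
      = (1/10)[(9) + (-2 + 2*sqrt(5)) + (-2*sqrt(5) - 2) + (5)] = 10/10 = 1
  <chi_rho, chi_3> = (1/10)[1*(9)*conj(2) + 2*(-1 + sqrt(5))*conj(-1/2 + sqrt(5)/2) + 2*(-sqrt(5) - 1)*conj(-sqrt(5)/2 - 1/2) + 5*(-1)*conj(0)]
      = (1/10)[(18) + (6 - 2*sqrt(5)) + (2*sqrt(5) + 6) + (0)] = 30/10 = 3
  <chi_rho, chi_4> = (1/10)[1*(9)*conj(2) + 2*(-1 + sqrt(5))*conj(-sqrt(5)/2 - 1/2) + 2*(-sqrt(5) - 1)*conj(-1/2 + sqrt(5)/2) + 5*(-1)*conj(0)]
      = (1/10)[(18) + (-4) + (-4) + (0)] = 10/10 = 1
Dimension check: dim(rho) = sum (mult * dim) = 0*1 + 1*1 + 3*2 + 1*2 = 9 = chi_rho(e) = 9.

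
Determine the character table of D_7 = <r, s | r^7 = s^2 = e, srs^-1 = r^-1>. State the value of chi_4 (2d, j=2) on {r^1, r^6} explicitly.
Conjugacy classes: {e} of size 1, {r^1, r^6} of size 2, {r^2, r^5} of size 2, {r^3, r^4} of size 2, {s, sr, ..., sr^6} of size 7.
Character table:
  irrep \ class              {e} (size 1)  {r^1, r^6} (size 2)  {r^2, r^5} (size 2)  {r^3, r^4} (size 2)  {s, sr, ..., sr^6} (size 7)
  chi_1 (triv)               1             1                    1                    1                    1                          
  chi_2 (sign: r->1, s->-1)  1             1                    1                    1                    -1                         
  chi_3 (2d, j=1)            2             2*cos(2*pi/7)        -2*cos(3*pi/7)       -2*cos(pi/7)         0                          
  chi_4 (2d, j=2)            2             -2*cos(3*pi/7)       -2*cos(pi/7)         2*cos(2*pi/7)        0                          
  chi_5 (2d, j=3)            2             -2*cos(pi/7)         2*cos(2*pi/7)        -2*cos(3*pi/7)       0                          

Spot check: chi_4 (2d, j=2) on {r^1, r^6} = -2*cos(3*pi/7).

D_7 has order 2*7 = 14 with 5 conjugacy classes, hence 5 irreducibles. Sum of squared dims 1 + 1 + 4 + 4 + 4 = 14 = |G|. Linear characters come from the abelianisation; the 2-dimensional irreps have character r^k -> 2*cos(2*pi*j*k/7), reflections -> 0.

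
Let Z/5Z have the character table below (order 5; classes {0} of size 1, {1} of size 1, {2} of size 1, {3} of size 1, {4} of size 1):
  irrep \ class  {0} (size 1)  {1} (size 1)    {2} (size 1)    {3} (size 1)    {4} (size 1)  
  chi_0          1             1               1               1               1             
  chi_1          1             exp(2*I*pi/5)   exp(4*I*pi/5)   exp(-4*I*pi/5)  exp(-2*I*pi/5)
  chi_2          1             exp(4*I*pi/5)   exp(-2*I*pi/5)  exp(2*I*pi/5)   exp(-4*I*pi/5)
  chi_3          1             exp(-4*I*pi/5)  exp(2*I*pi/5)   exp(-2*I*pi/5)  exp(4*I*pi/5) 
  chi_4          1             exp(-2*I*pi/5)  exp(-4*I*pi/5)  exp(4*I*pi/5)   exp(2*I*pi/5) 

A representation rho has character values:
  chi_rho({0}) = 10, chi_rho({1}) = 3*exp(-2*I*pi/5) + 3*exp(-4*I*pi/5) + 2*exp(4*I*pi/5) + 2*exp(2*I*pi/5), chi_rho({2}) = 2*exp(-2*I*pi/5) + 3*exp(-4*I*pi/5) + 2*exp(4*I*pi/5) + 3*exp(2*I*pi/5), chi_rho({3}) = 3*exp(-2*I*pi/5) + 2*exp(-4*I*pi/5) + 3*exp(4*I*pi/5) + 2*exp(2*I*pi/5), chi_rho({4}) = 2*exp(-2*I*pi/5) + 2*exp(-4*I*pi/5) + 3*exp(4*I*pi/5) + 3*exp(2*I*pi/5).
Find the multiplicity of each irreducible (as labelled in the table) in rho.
Multiplicities: chi_0: 0, chi_1: 2, chi_2: 2, chi_3: 3, chi_4: 3.

Justification: Use <chi_rho, chi> = (1/|G|) sum_C |C| * chi_rho(C) * conj(chi(C)) with |G| = 5 for each irreducible chi in the table:
  <chi_rho, chi_0> = (1/5)[1*(10)*conj(1) + 1*(3*exp(-2*I*pi/5) + 3*exp(-4*I*pi/5) + 2*exp(4*I*pi/5) + 2*exp(2*I*pi/5))*conj(1) + 1*(2*exp(-2*I*pi/5) + 3*exp(-4*I*pi/5) + 2*exp(4*I*pi/5) + 3*exp(2*I*pi/5))*conj(1) + 1*(3*exp(-2*I*pi/5) + 2*exp(-4*I*pi/5) + 3*exp(4*I*pi/5) + 2*exp(2*I*pi/5))*conj(1) + 1*(2*exp(-2*I*pi/5) + 2*exp(-4*I*pi/5) + 3*exp(4*I*pi/5) + 3*exp(2*I*pi/5))*conj(1)]
      = (1/5)[(10) + (3*exp(-2*I*pi/5) + 3*exp(-4*I*pi/5) + 2*exp(4*I*pi/5) + 2*exp(2*I*pi/5)) + (2*exp(-2*I*pi/5) + 3*exp(-4*I*pi/5) + 2*exp(4*I*pi/5) + 3*exp(2*I*pi/5)) + (3*exp(-2*I*pi/5) + 2*exp(-4*I*pi/5) + 3*exp(4*I*pi/5) + 2*exp(2*I*pi/5)) + (2*exp(-2*I*pi/5) + 2*exp(-4*I*pi/5) + 3*exp(4*I*pi/5) + 3*exp(2*I*pi/5))] = 0/5 = 0
  <chi_rho, chi_1> = (1/5)[1*(10)*conj(1) + 1*(3*exp(-2*I*pi/5) + 3*exp(-4*I*pi/5) + 2*exp(4*I*pi/5) + 2*exp(2*I*pi/5))*conj(exp(2*I*pi/5)) + 1*(2*exp(-2*I*pi/5) + 3*exp(-4*I*pi/5) + 2*exp(4*I*pi/5) + 3*exp(2*I*pi/5))*conj(exp(4*I*pi/5)) + 1*(3*exp(-2*I*pi/5) + 2*exp(-4*I*pi/5) + 3*exp(4*I*pi/5) + 2*exp(2*I*pi/5))*conj(exp(-4*I*pi/5)) + 1*(2*exp(-2*I*pi/5) + 2*exp(-4*I*pi/5) + 3*exp(4*I*pi/5) + 3*exp(2*I*pi/5))*conj(exp(-2*I*pi/5))]
      = (1/5)[(10) + (2 + 3*exp(-4*I*pi/5) + 3*exp(4*I*pi/5) + 2*exp(2*I*pi/5)) + (2 + 3*exp(-2*I*pi/5) + 2*exp(4*I*pi/5) + 3*exp(2*I*pi/5)) + (2 + 3*exp(-2*I*pi/5) + 2*exp(-4*I*pi/5) + 3*exp(2*I*pi/5)) + (2 + 2*exp(-2*I*pi/5) + 3*exp(-4*I*pi/5) + 3*exp(4*I*pi/5))] = 10/5 = 2
  <chi_rho, chi_2> = (1/5)[1*(10)*conj(1) + 1*(3*exp(-2*I*pi/5) + 3*exp(-4*I*pi/5) + 2*exp(4*I*pi/5) + 2*exp(2*I*pi/5))*conj(exp(4*I*pi/5)) + 1*(2*exp(-2*I*pi/5) + 3*exp(-4*I*pi/5) + 2*exp(4*I*pi/5) + 3*exp(2*I*pi/5))*conj(exp(-2*I*pi/5)) + 1*(3*exp(-2*I*pi/5) + 2*exp(-4*I*pi/5) + 3*exp(4*I*pi/5) + 2*exp(2*I*pi/5))*conj(exp(2*I*pi/5)) + 1*(2*exp(-2*I*pi/5) + 2*exp(-4*I*pi/5) + 3*exp(4*I*pi/5) + 3*exp(2*I*pi/5))*conj(exp(-4*I*pi/5))]
      = (1/5)[(10) + (2 + 2*exp(-2*I*pi/5) + 3*exp(4*I*pi/5) + 3*exp(2*I*pi/5)) + (2 + 3*exp(-2*I*pi/5) + 2*exp(-4*I*pi/5) + 3*exp(4*I*pi/5)) + (2 + 3*exp(-4*I*pi/5) + 2*exp(4*I*pi/5) + 3*exp(2*I*pi/5)) + (2 + 3*exp(-2*I*pi/5) + 3*exp(-4*I*pi/5) + 2*exp(2*I*pi/5))] = 10/5 = 2
  <chi_rho, chi_3> = (1/5)[1*(10)*conj(1) + 1*(3*exp(-2*I*pi/5) + 3*exp(-4*I*pi/5) + 2*exp(4*I*pi/5) + 2*exp(2*I*pi/5))*conj(exp(-4*I*pi/5)) + 1*(2*exp(-2*I*pi/5) + 3*exp(-4*I*pi/5) + 2*exp(4*I*pi/5) + 3*exp(2*I*pi/5))*conj(exp(2*I*pi/5)) + 1*(3*exp(-2*I*pi/5) + 2*exp(-4*I*pi/5) + 3*exp(4*I*pi/5) + 2*exp(2*I*pi/5))*conj(exp(-2*I*pi/5)) + 1*(2*exp(-2*I*pi/5) + 2*exp(-4*I*pi/5) + 3*exp(4*I*pi/5) + 3*exp(2*I*pi/5))*conj(exp(4*I*pi/5))]
      = (1/5)[(10) + (3 + 2*exp(-2*I*pi/5) + 2*exp(-4*I*pi/5) + 3*exp(2*I*pi/5)) + (3 + 2*exp(-4*I*pi/5) + 3*exp(4*I*pi/5) + 2*exp(2*I*pi/5)) + (3 + 2*exp(-2*I*pi/5) + 3*exp(-4*I*pi/5) + 2*exp(4*I*pi/5)) + (3 + 3*exp(-2*I*pi/5) + 2*exp(4*I*pi/5) + 2*exp(2*I*pi/5))] = 15/5 = 3
  <chi_rho, chi_4> = (1/5)[1*(10)*conj(1) + 1*(3*exp(-2*I*pi/5) + 3*exp(-4*I*pi/5) + 2*exp(4*I*pi/5) + 2*exp(2*I*pi/5))*conj(exp(-2*I*pi/5)) + 1*(2*exp(-2*I*pi/5) + 3*exp(-4*I*pi/5) + 2*exp(4*I*pi/5) + 3*exp(2*I*pi/5))*conj(exp(-4*I*pi/5)) + 1*(3*exp(-2*I*pi/5) + 2*exp(-4*I*pi/5) + 3*exp(4*I*pi/5) + 2*exp(2*I*pi/5))*conj(exp(4*I*pi/5)) + 1*(2*exp(-2*I*pi/5) + 2*exp(-4*I*pi/5) + 3*exp(4*I*pi/5) + 3*exp(2*I*pi/5))*conj(exp(2*I*pi/5))]
      = (1/5)[(10) + (3 + 3*exp(-2*I*pi/5) + 2*exp(-4*I*pi/5) + 2*exp(4*I*pi/5)) + (3 + 2*exp(-2*I*pi/5) + 3*exp(-4*I*pi/5) + 2*exp(2*I*pi/5)) + (3 + 2*exp(-2*I*pi/5) + 3*exp(4*I*pi/5) + 2*exp(2*I*pi/5)) + (3 + 2*exp(-4*I*pi/5) + 2*exp(4*I*pi/5) + 3*exp(2*I*pi/5))] = 15/5 = 3
(Exp terms are combined using exp(i*s)*conj(exp(i*t)) = exp(i*(s-t)), and sums of them are collapsed using the identity that for every m > 1 the m distinct m-th roots of unity sum to 0, e.g. 1 + exp(2*I*pi/3) + exp(-2*I*pi/3) = 0.)
Dimension check: dim(rho) = sum (mult * dim) = 0*1 + 2*1 + 2*1 + 3*1 + 3*1 = 10 = chi_rho(e) = 10.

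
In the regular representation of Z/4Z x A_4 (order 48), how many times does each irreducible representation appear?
Each irreducible V_i of dimension d_i appears with multiplicity d_i, i.e. rho_reg = (direct sum over all irreducibles V_i) d_i V_i. The irreducible dimensions for Z/4Z x A_4 are 1, 1, 1, 1, 1, 1, 1, 1, 1, 1, 1, 1, 3, 3, 3, 3: 12 irreducibles of dimension 1, each with multiplicity 1; 4 irreducibles of dimension 3, each with multiplicity 3. Total dimension 12*1*1 + 4*3*3 = 48 = |G|.

Argument: General theorem: in the regular representation of a finite group G, each irreducible appears with multiplicity equal to its dimension. Check: dim(rho_reg) = sum d_i^2 = 1 + 1 + 1 + 1 + 1 + 1 + 1 + 1 + 1 + 1 + 1 + 1 + 9 + 9 + 9 + 9 = 48 = |G|.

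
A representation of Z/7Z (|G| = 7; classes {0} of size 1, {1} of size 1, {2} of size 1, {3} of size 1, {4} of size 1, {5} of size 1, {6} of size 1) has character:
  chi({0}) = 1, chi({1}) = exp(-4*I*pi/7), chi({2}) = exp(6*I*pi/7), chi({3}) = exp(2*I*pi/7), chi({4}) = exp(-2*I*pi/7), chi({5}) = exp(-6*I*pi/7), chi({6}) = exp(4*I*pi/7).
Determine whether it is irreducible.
Irreducible: <chi, chi> = 1.

<chi, chi> = (1/|G|) sum_C |C| * |chi(C)|^2 = (1/7)[1*|1|^2 + 1*|exp(-4*I*pi/7)|^2 + 1*|exp(6*I*pi/7)|^2 + 1*|exp(2*I*pi/7)|^2 + 1*|exp(-2*I*pi/7)|^2 + 1*|exp(-6*I*pi/7)|^2 + 1*|exp(4*I*pi/7)|^2]
  = (1/7)[(1) + (1) + (1) + (1) + (1) + (1) + (1)] = 7/7 = 1.
(Exp terms are combined using exp(i*s)*conj(exp(i*t)) = exp(i*(s-t)), and sums of them are collapsed using the identity that for every m > 1 the m distinct m-th roots of unity sum to 0, e.g. 1 + exp(2*I*pi/3) + exp(-2*I*pi/3) = 0.)
A character is irreducible iff <chi, chi> = 1, so this representation is irreducible.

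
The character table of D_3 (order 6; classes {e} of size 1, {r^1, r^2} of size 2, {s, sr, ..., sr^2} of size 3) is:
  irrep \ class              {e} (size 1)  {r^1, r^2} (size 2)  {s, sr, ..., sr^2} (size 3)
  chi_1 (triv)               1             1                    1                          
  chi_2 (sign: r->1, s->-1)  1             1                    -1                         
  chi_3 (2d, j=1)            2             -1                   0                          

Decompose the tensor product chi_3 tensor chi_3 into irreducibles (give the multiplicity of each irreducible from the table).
chi_3 tensor chi_3 = chi_1 + chi_2 + chi_3 (all other irreducibles have multiplicity 0).

Working: The character of a tensor product is the pointwise product (chi_3 * chi_3)(C) = chi_3(C) * chi_3(C):
  {e}: (2)*(2), {r^1, r^2}: (-1)*(-1), {s, sr, ..., sr^2}: (0)*(0)
so (chi_3 * chi_3) takes values
  {e} -> 4, {r^1, r^2} -> 1, {s, sr, ..., sr^2} -> 0.
Now take the inner product of this character with each irreducible chi from the table, <chi_3*chi_3, chi> = (1/6) sum_C |C| (chi_3*chi_3)(C) conj(chi(C)):
  <chi_3*chi_3, chi_1> = (1/6)[1*(4)*conj(1) + 2*(1)*conj(1) + 3*(0)*conj(1)]
      = (1/6)[(4) + (2) + (0)] = 6/6 = 1
  <chi_3*chi_3, chi_2> = (1/6)[1*(4)*conj(1) + 2*(1)*conj(1) + 3*(0)*conj(-1)]
      = (1/6)[(4) + (2) + (0)] = 6/6 = 1
  <chi_3*chi_3, chi_3> = (1/6)[1*(4)*conj(2) + 2*(1)*conj(-1) + 3*(0)*conj(0)]
      = (1/6)[(8) + (-2) + (0)] = 6/6 = 1
Hence the multiplicities are chi_1: 1, chi_2: 1, chi_3: 1. Dimension check: dim(chi_3)*dim(chi_3) = 2*2 = 4 and sum (mult * dim) = 1*1 + 1*1 + 1*2 = 4.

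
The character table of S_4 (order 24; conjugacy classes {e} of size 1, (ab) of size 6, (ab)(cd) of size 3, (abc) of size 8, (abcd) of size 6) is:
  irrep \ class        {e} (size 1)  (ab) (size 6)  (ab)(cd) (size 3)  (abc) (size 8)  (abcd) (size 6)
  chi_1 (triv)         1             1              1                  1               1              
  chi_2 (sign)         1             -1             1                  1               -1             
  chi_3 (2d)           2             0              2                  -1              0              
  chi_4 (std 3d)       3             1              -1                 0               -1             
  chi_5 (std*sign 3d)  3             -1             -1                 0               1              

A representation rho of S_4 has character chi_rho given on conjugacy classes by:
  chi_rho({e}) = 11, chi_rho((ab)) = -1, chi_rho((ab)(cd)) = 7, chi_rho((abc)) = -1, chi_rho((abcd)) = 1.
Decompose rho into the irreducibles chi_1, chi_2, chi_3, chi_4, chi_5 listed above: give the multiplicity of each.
Multiplicities: chi_1: 1, chi_2: 1, chi_3: 3, chi_4: 0, chi_5: 1.

Derivation: Use <chi_rho, chi> = (1/|G|) sum_C |C| * chi_rho(C) * conj(chi(C)) with |G| = 24 for each irreducible chi in the table:
  <chi_rho, chi_1> = (1/24)[1*(11)*conj(1) + 6*(-1)*conj(1) + 3*(7)*conj(1) + 8*(-1)*conj(1) + 6*(1)*conj(1)]
      = (1/24)[(11) + (-6) + (21) + (-8) + (6)] = 24/24 = 1
  <chi_rho, chi_2> = (1/24)[1*(11)*conj(1) + 6*(-1)*conj(-1) + 3*(7)*conj(1) + 8*(-1)*conj(1) + 6*(1)*conj(-1)]
      = (1/24)[(11) + (6) + (21) + (-8) + (-6)] = 24/24 = 1
  <chi_rho, chi_3> = (1/24)[1*(11)*conj(2) + 6*(-1)*conj(0) + 3*(7)*conj(2) + 8*(-1)*conj(-1) + 6*(1)*conj(0)]
      = (1/24)[(22) + (0) + (42) + (8) + (0)] = 72/24 = 3
  <chi_rho, chi_4> = (1/24)[1*(11)*conj(3) + 6*(-1)*conj(1) + 3*(7)*conj(-1) + 8*(-1)*conj(0) + 6*(1)*conj(-1)]
      = (1/24)[(33) + (-6) + (-21) + (0) + (-6)] = 0/24 = 0
  <chi_rho, chi_5> = (1/24)[1*(11)*conj(3) + 6*(-1)*conj(-1) + 3*(7)*conj(-1) + 8*(-1)*conj(0) + 6*(1)*conj(1)]
      = (1/24)[(33) + (6) + (-21) + (0) + (6)] = 24/24 = 1
Dimension check: dim(rho) = sum (mult * dim) = 1*1 + 1*1 + 3*2 + 0*3 + 1*3 = 11 = chi_rho(e) = 11.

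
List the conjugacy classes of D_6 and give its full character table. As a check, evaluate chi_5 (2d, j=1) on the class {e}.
Conjugacy classes: {e} of size 1, {r^3} of size 1, {r^1, r^5} of size 2, {r^2, r^4} of size 2, {s, sr^2, ...} of size 3, {sr, sr^3, ...} of size 3.
Character table:
  irrep \ class              {e} (size 1)  {r^3} (size 1)  {r^1, r^5} (size 2)  {r^2, r^4} (size 2)  {s, sr^2, ...} (size 3)  {sr, sr^3, ...} (size 3)
  chi_1 (triv)               1             1               1                    1                    1                        1                       
  chi_2 (sign: r->1, s->-1)  1             1               1                    1                    -1                       -1                      
  chi_3 (r->-1, s->1)        1             -1              -1                   1                    1                        -1                      
  chi_4 (r->-1, s->-1)       1             -1              -1                   1                    -1                       1                       
  chi_5 (2d, j=1)            2             -2              1                    -1                   0                        0                       
  chi_6 (2d, j=2)            2             2               -1                   -1                   0                        0                       

Spot check: chi_5 (2d, j=1) on {e} = 2.

Justification: D_6 has order 2*6 = 12 with 6 conjugacy classes, hence 6 irreducibles. Sum of squared dims 1 + 1 + 1 + 1 + 4 + 4 = 12 = |G|. Linear characters come from the abelianisation; the 2-dimensional irreps have character r^k -> 2*cos(2*pi*j*k/6), reflections -> 0.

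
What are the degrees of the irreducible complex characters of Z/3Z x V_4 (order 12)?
Dimensions: 1, 1, 1, 1, 1, 1, 1, 1, 1, 1, 1, 1

Proof sketch: There are 12 irreducibles (= number of conjugacy classes). Their dimensions d_i satisfy sum d_i^2 = |G| = 12: 1 + 1 + 1 + 1 + 1 + 1 + 1 + 1 + 1 + 1 + 1 + 1 = 12. (For the product with Z/3Z: each of the 3 1-dim characters of Z/3Z tensors with each irrep of V_4, giving 3 copies of each V_4-dimension.)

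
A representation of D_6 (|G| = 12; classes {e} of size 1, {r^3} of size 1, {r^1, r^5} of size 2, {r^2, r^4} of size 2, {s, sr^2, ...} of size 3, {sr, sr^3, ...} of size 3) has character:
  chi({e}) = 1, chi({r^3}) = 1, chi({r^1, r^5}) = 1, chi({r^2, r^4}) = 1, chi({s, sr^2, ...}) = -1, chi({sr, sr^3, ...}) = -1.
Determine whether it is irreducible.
Irreducible: <chi, chi> = 1.

Details: <chi, chi> = (1/|G|) sum_C |C| * |chi(C)|^2 = (1/12)[1*|1|^2 + 1*|1|^2 + 2*|1|^2 + 2*|1|^2 + 3*|-1|^2 + 3*|-1|^2]
  = (1/12)[(1) + (1) + (2) + (2) + (3) + (3)] = 12/12 = 1.
A character is irreducible iff <chi, chi> = 1, so this representation is irreducible.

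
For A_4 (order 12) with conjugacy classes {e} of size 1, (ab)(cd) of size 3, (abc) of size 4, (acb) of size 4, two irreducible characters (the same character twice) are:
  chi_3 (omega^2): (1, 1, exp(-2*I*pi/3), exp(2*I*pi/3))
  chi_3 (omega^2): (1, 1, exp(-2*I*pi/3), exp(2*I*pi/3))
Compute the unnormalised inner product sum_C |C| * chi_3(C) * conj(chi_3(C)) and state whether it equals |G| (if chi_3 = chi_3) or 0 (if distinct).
Sum = 12 = |G| = 12; so <chi_3, chi_3> = 1 (norm-1 confirms irreducibility).

Why: Compute term by term over conjugacy classes (|C| * chi_3(C) * conj(chi_3(C))):
  1*(1)*conj(1) + 3*(1)*conj(1) + 4*(exp(-2*I*pi/3))*conj(exp(-2*I*pi/3)) + 4*(exp(2*I*pi/3))*conj(exp(2*I*pi/3))
  = (1) + (3) + (4) + (4)
  = 12.
(Exp terms are combined using exp(i*s)*conj(exp(i*t)) = exp(i*(s-t)), and sums of them are collapsed using the identity that for every m > 1 the m distinct m-th roots of unity sum to 0, e.g. 1 + exp(2*I*pi/3) + exp(-2*I*pi/3) = 0.)
Dividing by |G| = 12 gives 12/12 = 1, matching the row-orthogonality relation <chi_3, chi_3> = [chi_3 = chi_3].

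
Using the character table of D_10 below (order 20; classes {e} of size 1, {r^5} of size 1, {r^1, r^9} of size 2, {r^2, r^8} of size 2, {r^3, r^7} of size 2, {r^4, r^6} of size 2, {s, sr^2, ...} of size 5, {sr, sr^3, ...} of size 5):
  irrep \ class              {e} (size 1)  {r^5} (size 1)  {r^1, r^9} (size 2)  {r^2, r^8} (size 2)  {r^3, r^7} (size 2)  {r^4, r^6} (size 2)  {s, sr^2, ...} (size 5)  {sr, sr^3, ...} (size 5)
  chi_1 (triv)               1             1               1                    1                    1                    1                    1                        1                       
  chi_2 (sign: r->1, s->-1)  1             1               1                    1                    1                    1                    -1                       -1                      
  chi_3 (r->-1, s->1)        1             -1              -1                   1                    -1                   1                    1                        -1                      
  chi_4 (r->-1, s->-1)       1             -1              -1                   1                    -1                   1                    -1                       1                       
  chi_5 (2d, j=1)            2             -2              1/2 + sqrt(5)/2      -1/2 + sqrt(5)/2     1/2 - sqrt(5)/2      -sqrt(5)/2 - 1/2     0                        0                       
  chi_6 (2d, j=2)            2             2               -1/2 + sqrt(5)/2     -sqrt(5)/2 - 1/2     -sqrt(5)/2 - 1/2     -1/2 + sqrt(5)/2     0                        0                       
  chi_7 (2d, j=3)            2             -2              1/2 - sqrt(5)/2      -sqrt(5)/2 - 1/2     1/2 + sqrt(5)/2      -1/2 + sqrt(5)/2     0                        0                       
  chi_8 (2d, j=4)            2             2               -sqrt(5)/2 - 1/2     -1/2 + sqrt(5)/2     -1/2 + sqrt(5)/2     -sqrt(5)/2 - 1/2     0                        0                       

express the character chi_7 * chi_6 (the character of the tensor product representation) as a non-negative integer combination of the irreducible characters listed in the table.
chi_7 tensor chi_6 = chi_3 + chi_4 + chi_5 (all other irreducibles have multiplicity 0).

Proof sketch: The character of a tensor product is the pointwise product (chi_7 * chi_6)(C) = chi_7(C) * chi_6(C):
  {e}: (2)*(2), {r^5}: (-2)*(2), {r^1, r^9}: (1/2 - sqrt(5)/2)*(-1/2 + sqrt(5)/2), {r^2, r^8}: (-sqrt(5)/2 - 1/2)*(-sqrt(5)/2 - 1/2), {r^3, r^7}: (1/2 + sqrt(5)/2)*(-sqrt(5)/2 - 1/2), {r^4, r^6}: (-1/2 + sqrt(5)/2)*(-1/2 + sqrt(5)/2), {s, sr^2, ...}: (0)*(0), {sr, sr^3, ...}: (0)*(0)
so (chi_7 * chi_6) takes values
  {e} -> 4, {r^5} -> -4, {r^1, r^9} -> -3/2 + sqrt(5)/2, {r^2, r^8} -> sqrt(5)/2 + 3/2, {r^3, r^7} -> -3/2 - sqrt(5)/2, {r^4, r^6} -> 3/2 - sqrt(5)/2, {s, sr^2, ...} -> 0, {sr, sr^3, ...} -> 0.
Now take the inner product of this character with each irreducible chi from the table, <chi_7*chi_6, chi> = (1/20) sum_C |C| (chi_7*chi_6)(C) conj(chi(C)):
  <chi_7*chi_6, chi_1> = (1/20)[1*(4)*conj(1) + 1*(-4)*conj(1) + 2*(-3/2 + sqrt(5)/2)*conj(1) + 2*(sqrt(5)/2 + 3/2)*conj(1) + 2*(-3/2 - sqrt(5)/2)*conj(1) + 2*(3/2 - sqrt(5)/2)*conj(1) + 5*(0)*conj(1) + 5*(0)*conj(1)]
      = (1/20)[(4) + (-4) + (-3 + sqrt(5)) + (sqrt(5) + 3) + (-3 - sqrt(5)) + (3 - sqrt(5)) + (0) + (0)] = 0/20 = 0
  <chi_7*chi_6, chi_2> = (1/20)[1*(4)*conj(1) + 1*(-4)*conj(1) + 2*(-3/2 + sqrt(5)/2)*conj(1) + 2*(sqrt(5)/2 + 3/2)*conj(1) + 2*(-3/2 - sqrt(5)/2)*conj(1) + 2*(3/2 - sqrt(5)/2)*conj(1) + 5*(0)*conj(-1) + 5*(0)*conj(-1)]
      = (1/20)[(4) + (-4) + (-3 + sqrt(5)) + (sqrt(5) + 3) + (-3 - sqrt(5)) + (3 - sqrt(5)) + (0) + (0)] = 0/20 = 0
  <chi_7*chi_6, chi_3> = (1/20)[1*(4)*conj(1) + 1*(-4)*conj(-1) + 2*(-3/2 + sqrt(5)/2)*conj(-1) + 2*(sqrt(5)/2 + 3/2)*conj(1) + 2*(-3/2 - sqrt(5)/2)*conj(-1) + 2*(3/2 - sqrt(5)/2)*conj(1) + 5*(0)*conj(1) + 5*(0)*conj(-1)]
      = (1/20)[(4) + (4) + (3 - sqrt(5)) + (sqrt(5) + 3) + (sqrt(5) + 3) + (3 - sqrt(5)) + (0) + (0)] = 20/20 = 1
  <chi_7*chi_6, chi_4> = (1/20)[1*(4)*conj(1) + 1*(-4)*conj(-1) + 2*(-3/2 + sqrt(5)/2)*conj(-1) + 2*(sqrt(5)/2 + 3/2)*conj(1) + 2*(-3/2 - sqrt(5)/2)*conj(-1) + 2*(3/2 - sqrt(5)/2)*conj(1) + 5*(0)*conj(-1) + 5*(0)*conj(1)]
      = (1/20)[(4) + (4) + (3 - sqrt(5)) + (sqrt(5) + 3) + (sqrt(5) + 3) + (3 - sqrt(5)) + (0) + (0)] = 20/20 = 1
  <chi_7*chi_6, chi_5> = (1/20)[1*(4)*conj(2) + 1*(-4)*conj(-2) + 2*(-3/2 + sqrt(5)/2)*conj(1/2 + sqrt(5)/2) + 2*(sqrt(5)/2 + 3/2)*conj(-1/2 + sqrt(5)/2) + 2*(-3/2 - sqrt(5)/2)*conj(1/2 - sqrt(5)/2) + 2*(3/2 - sqrt(5)/2)*conj(-sqrt(5)/2 - 1/2) + 5*(0)*conj(0) + 5*(0)*conj(0)]
      = (1/20)[(8) + (8) + (1 - sqrt(5)) + (1 + sqrt(5)) + (1 + sqrt(5)) + (1 - sqrt(5)) + (0) + (0)] = 20/20 = 1
  <chi_7*chi_6, chi_6> = (1/20)[1*(4)*conj(2) + 1*(-4)*conj(2) + 2*(-3/2 + sqrt(5)/2)*conj(-1/2 + sqrt(5)/2) + 2*(sqrt(5)/2 + 3/2)*conj(-sqrt(5)/2 - 1/2) + 2*(-3/2 - sqrt(5)/2)*conj(-sqrt(5)/2 - 1/2) + 2*(3/2 - sqrt(5)/2)*conj(-1/2 + sqrt(5)/2) + 5*(0)*conj(0) + 5*(0)*conj(0)]
      = (1/20)[(8) + (-8) + (4 - 2*sqrt(5)) + (-2*sqrt(5) - 4) + (4 + 2*sqrt(5)) + (-4 + 2*sqrt(5)) + (0) + (0)] = 0/20 = 0
  <chi_7*chi_6, chi_7> = (1/20)[1*(4)*conj(2) + 1*(-4)*conj(-2) + 2*(-3/2 + sqrt(5)/2)*conj(1/2 - sqrt(5)/2) + 2*(sqrt(5)/2 + 3/2)*conj(-sqrt(5)/2 - 1/2) + 2*(-3/2 - sqrt(5)/2)*conj(1/2 + sqrt(5)/2) + 2*(3/2 - sqrt(5)/2)*conj(-1/2 + sqrt(5)/2) + 5*(0)*conj(0) + 5*(0)*conj(0)]
      = (1/20)[(8) + (8) + (-4 + 2*sqrt(5)) + (-2*sqrt(5) - 4) + (-2*sqrt(5) - 4) + (-4 + 2*sqrt(5)) + (0) + (0)] = 0/20 = 0
  <chi_7*chi_6, chi_8> = (1/20)[1*(4)*conj(2) + 1*(-4)*conj(2) + 2*(-3/2 + sqrt(5)/2)*conj(-sqrt(5)/2 - 1/2) + 2*(sqrt(5)/2 + 3/2)*conj(-1/2 + sqrt(5)/2) + 2*(-3/2 - sqrt(5)/2)*conj(-1/2 + sqrt(5)/2) + 2*(3/2 - sqrt(5)/2)*conj(-sqrt(5)/2 - 1/2) + 5*(0)*conj(0) + 5*(0)*conj(0)]
      = (1/20)[(8) + (-8) + (-1 + sqrt(5)) + (1 + sqrt(5)) + (-sqrt(5) - 1) + (1 - sqrt(5)) + (0) + (0)] = 0/20 = 0
Hence the multiplicities are chi_3: 1, chi_4: 1, chi_5: 1. Dimension check: dim(chi_7)*dim(chi_6) = 2*2 = 4 and sum (mult * dim) = 1*1 + 1*1 + 1*2 = 4.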